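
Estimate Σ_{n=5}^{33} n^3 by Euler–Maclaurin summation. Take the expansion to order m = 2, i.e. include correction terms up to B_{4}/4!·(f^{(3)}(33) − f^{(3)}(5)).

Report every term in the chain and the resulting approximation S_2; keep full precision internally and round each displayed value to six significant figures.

S_2 ≈ 314621

∫_5^33 x^3 dx evaluates to 296324.
½[f(5) + f(33)] = ½[125.000 + 35937.0] = 18031.0.
Running total after boundary: 314355.
Correction k=1: B_{2}/2! · (f^{(1)}(33) − f^{(1)}(5)) = 1/12 · (3267.00 − 75.0000) = 266.000.
Running total after k=1: 314621.
Correction k=2: B_{4}/4! · (f^{(3)}(33) − f^{(3)}(5)) = −1/720 · (6.00000 − 6.00000) = 0.00000.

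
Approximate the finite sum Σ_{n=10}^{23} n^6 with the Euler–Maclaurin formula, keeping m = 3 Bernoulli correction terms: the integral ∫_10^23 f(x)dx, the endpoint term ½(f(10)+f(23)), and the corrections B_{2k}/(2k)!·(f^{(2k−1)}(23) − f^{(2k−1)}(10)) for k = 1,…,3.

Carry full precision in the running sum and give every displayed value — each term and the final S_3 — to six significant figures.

S_3 ≈ 5.62659e+08

The integral term ∫_10^23 x^6 dx = 4.84975e+08.
Endpoint term: (f(10) + f(23))/2 = (1.00000e+06 + 1.48036e+08)/2 = 7.45179e+07.
So far: 5.59493e+08.
Order-1 term: 1/12 · (3.86181e+07 − 600000) = 3.16817e+06.
Partial sum through k=1: 5.62661e+08.
Order-2 term: −1/720 · (1.46004e+06 − 120000) = -1861.17.
Partial sum through k=2: 5.62659e+08.
Order-3 term: 1/30240 · (16560.0 − 7200.00) = 0.309524.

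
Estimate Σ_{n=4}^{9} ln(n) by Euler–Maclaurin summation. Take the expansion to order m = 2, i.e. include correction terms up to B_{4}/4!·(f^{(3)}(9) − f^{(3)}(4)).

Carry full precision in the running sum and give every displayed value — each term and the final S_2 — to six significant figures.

S_2 ≈ 11.0101

∫_4^9 ln(x) dx evaluates to 9.22984.
½[f(4) + f(9)] = ½[1.38629 + 2.19722] = 1.79176.
Running total after boundary: 11.0216.
Order-1 term: 1/12 · (0.111111 − 0.250000) = -0.0115741.
Running total after k=1: 11.0100.
Order-2 term: −1/720 · (0.00274348 − 0.0312500) = 3.95924e-05.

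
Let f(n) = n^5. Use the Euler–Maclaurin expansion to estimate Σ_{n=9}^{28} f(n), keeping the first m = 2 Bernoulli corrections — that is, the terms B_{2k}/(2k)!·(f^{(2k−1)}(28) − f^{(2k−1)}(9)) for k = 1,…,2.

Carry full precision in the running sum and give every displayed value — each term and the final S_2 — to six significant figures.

The integral term ∫_9^28 x^5 dx = 8.02265e+07.
Boundary: ½(f(9) + f(28)) = ½(59049.0 + 1.72104e+07) = 8.63471e+06.
Running total after boundary: 8.88612e+07.
k=1: B_{2}/(2)! × [f^{(1)}(28) − f^{(1)}(9)] = 1/12 × (3.07328e+06 − 32805.0) = 253373.
After k=1: 8.91146e+07.
k=2: B_{4}/(4)! × [f^{(3)}(28) − f^{(3)}(9)] = −1/720 × (47040.0 − 4860.00) = -58.5833.

S_2 ≈ 8.91145e+07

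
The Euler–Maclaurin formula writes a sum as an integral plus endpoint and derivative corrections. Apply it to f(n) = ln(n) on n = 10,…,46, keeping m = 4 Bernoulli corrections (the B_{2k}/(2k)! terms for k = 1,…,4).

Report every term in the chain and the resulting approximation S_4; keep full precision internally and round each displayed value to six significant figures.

The integral term ∫_10^46 ln(x) dx = 117.092.
Endpoint term: (f(10) + f(46))/2 = (2.30259 + 3.82864)/2 = 3.06561.
Running total after boundary: 120.157.
Correction k=1: B_{2}/2! · (f^{(1)}(46) − f^{(1)}(10)) = 1/12 · (0.0217391 − 0.100000) = -0.00652174.
Partial sum through k=1: 120.151.
Correction k=2: B_{4}/4! · (f^{(3)}(46) − f^{(3)}(10)) = −1/720 · (2.05474e-05 − 0.00200000) = 2.74924e-06.
Partial sum through k=2: 120.151.
Correction k=3: B_{6}/6! · (f^{(5)}(46) − f^{(5)}(10)) = 1/30240 · (1.16526e-07 − 0.000240000) = -7.93265e-09.
Partial sum through k=3: 120.151.
Correction k=4: B_{8}/8! · (f^{(7)}(46) − f^{(7)}(10)) = −1/1209600 · (1.65207e-09 − 7.20000e-05) = 5.95224e-11.

S_4 ≈ 120.151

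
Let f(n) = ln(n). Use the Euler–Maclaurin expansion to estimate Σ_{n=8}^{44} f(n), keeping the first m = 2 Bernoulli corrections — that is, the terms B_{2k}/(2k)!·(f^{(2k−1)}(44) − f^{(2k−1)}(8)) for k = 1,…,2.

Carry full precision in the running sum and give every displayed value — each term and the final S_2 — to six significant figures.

The integral term ∫_8^44 ln(x) dx = 113.869.
Endpoint term: (f(8) + f(44))/2 = (2.07944 + 3.78419)/2 = 2.93182.
So far: 116.801.
Order-1 term: 1/12 · (0.0227273 − 0.125000) = -0.00852273.
After k=1: 116.792.
Order-2 term: −1/720 · (2.34786e-05 − 0.00390625) = 5.39274e-06.

S_2 ≈ 116.792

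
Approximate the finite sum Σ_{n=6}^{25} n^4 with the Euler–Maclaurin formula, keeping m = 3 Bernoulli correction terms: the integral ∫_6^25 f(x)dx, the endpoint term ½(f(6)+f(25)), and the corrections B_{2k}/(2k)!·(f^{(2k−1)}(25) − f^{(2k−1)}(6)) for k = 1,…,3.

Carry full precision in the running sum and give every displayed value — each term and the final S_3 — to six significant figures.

S_3 ≈ 2.15267e+06

The integral term ∫_6^25 x^4 dx = 1.95157e+06.
Boundary: ½(f(6) + f(25)) = ½(1296.00 + 390625) = 195960.
Running total after boundary: 2.14753e+06.
Order-1 term: 1/12 · (62500.0 − 864.000) = 5136.33.
Running total after k=1: 2.15267e+06.
Order-2 term: −1/720 · (600.000 − 144.000) = -0.633333.
Running total after k=2: 2.15267e+06.
Order-3 term: 1/30240 · (0.00000 − 0.00000) = 0.00000.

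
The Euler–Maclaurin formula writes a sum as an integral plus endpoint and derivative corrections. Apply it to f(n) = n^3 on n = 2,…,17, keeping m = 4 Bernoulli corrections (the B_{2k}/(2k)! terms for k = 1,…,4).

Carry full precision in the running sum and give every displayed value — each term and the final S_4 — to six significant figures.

Integral: ∫_2^17 x^3 dx = 20876.2.
Endpoint term: (f(2) + f(17))/2 = (8.00000 + 4913.00)/2 = 2460.50.
Integral + boundary = 23336.8.
Correction k=1: B_{2}/2! · (f^{(1)}(17) − f^{(1)}(2)) = 1/12 · (867.000 − 12.0000) = 71.2500.
After k=1: 23408.0.
Correction k=2: B_{4}/4! · (f^{(3)}(17) − f^{(3)}(2)) = −1/720 · (6.00000 − 6.00000) = 0.00000.
After k=2: 23408.0.
Correction k=3: B_{6}/6! · (f^{(5)}(17) − f^{(5)}(2)) = 1/30240 · (0.00000 − 0.00000) = 0.00000.
After k=3: 23408.0.
Correction k=4: B_{8}/8! · (f^{(7)}(17) − f^{(7)}(2)) = −1/1209600 · (0.00000 − 0.00000) = 0.00000.

S_4 ≈ 23408.0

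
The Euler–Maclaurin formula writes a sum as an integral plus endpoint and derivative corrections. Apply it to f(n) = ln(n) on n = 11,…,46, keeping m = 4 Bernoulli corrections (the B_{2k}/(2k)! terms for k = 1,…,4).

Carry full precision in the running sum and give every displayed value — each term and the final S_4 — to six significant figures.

S_4 ≈ 117.848

∫_11^46 ln(x) dx evaluates to 114.741.
Endpoint term: (f(11) + f(46))/2 = (2.39790 + 3.82864)/2 = 3.11327.
So far: 117.854.
Order-1 term: 1/12 · (0.0217391 − 0.0909091) = -0.00576416.
After k=1: 117.848.
Order-2 term: −1/720 · (2.05474e-05 − 0.00150263) = 2.05845e-06.
After k=2: 117.848.
Order-3 term: 1/30240 · (1.16526e-07 − 0.000149021) = -4.92409e-09.
After k=3: 117.848.
Order-4 term: −1/1209600 · (1.65207e-09 − 3.69474e-05) = 3.05438e-11.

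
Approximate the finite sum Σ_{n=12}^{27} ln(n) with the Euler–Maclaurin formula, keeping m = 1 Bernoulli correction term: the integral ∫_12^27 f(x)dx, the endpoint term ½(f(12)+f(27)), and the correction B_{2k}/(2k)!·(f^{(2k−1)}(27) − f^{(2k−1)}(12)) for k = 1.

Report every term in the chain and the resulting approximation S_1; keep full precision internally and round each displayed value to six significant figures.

Integral: ∫_12^27 ln(x) dx = 44.1687.
Endpoint term: (f(12) + f(27))/2 = (2.48491 + 3.29584)/2 = 2.89037.
Integral + boundary = 47.0591.
Order-1 term: 1/12 · (0.0370370 − 0.0833333) = -0.00385802.

S_1 ≈ 47.0552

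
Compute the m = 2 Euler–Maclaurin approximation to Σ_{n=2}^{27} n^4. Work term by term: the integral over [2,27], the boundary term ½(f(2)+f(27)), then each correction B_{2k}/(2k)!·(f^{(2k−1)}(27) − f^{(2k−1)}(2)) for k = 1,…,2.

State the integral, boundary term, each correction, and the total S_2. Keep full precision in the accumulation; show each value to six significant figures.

Integral: ∫_2^27 x^4 dx = 2.86978e+06.
Boundary: ½(f(2) + f(27)) = ½(16.0000 + 531441) = 265728.
So far: 3.13550e+06.
Correction k=1: B_{2}/2! · (f^{(1)}(27) − f^{(1)}(2)) = 1/12 · (78732.0 − 32.0000) = 6558.33.
After k=1: 3.14206e+06.
Correction k=2: B_{4}/4! · (f^{(3)}(27) − f^{(3)}(2)) = −1/720 · (648.000 − 48.0000) = -0.833333.

S_2 ≈ 3.14206e+06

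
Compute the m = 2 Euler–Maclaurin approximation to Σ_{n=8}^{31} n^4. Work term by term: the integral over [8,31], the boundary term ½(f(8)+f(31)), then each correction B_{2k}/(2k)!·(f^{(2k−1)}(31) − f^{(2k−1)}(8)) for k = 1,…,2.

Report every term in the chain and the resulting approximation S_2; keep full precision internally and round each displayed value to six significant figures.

The integral term ∫_8^31 x^4 dx = 5.71928e+06.
Endpoint term: (f(8) + f(31))/2 = (4096.00 + 923521)/2 = 463808.
Running total after boundary: 6.18309e+06.
k=1: B_{2}/(2)! × [f^{(1)}(31) − f^{(1)}(8)] = 1/12 × (119164 − 2048.00) = 9759.67.
After k=1: 6.19284e+06.
k=2: B_{4}/(4)! × [f^{(3)}(31) − f^{(3)}(8)] = −1/720 × (744.000 − 192.000) = -0.766667.

S_2 ≈ 6.19284e+06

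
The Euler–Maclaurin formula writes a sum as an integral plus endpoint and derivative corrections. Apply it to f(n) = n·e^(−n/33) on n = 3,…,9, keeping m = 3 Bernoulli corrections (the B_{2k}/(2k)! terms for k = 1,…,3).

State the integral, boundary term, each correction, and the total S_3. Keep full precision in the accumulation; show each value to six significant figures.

Integral: ∫_3^9 x·e^(−x/33) dx = 29.6013.
Endpoint term: (f(3) + f(9))/2 = (2.73930 + 6.85170)/2 = 4.79550.
Integral + boundary = 34.3968.
Order-1 term: 1/12 · (0.553673 − 0.830092) = -0.0230349.
Partial sum through k=1: 34.3738.
Order-2 term: −1/720 · (0.00190659 − 0.00243920) = 7.39745e-07.
Partial sum through k=2: 34.3738.
Order-3 term: 1/30240 · (3.03467e-06 − 3.77976e-06) = -2.46393e-11.

S_3 ≈ 34.3738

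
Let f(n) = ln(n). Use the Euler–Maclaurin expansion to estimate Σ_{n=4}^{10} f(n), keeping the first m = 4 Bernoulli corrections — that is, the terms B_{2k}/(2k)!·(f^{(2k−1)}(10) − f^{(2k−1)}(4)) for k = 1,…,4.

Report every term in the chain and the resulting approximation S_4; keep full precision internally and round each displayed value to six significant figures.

The integral term ∫_4^10 ln(x) dx = 11.4807.
Boundary: ½(f(4) + f(10)) = ½(1.38629 + 2.30259) = 1.84444.
So far: 13.3251.
Correction k=1: B_{2}/2! · (f^{(1)}(10) − f^{(1)}(4)) = 1/12 · (0.100000 − 0.250000) = -0.0125000.
Running total after k=1: 13.3126.
Correction k=2: B_{4}/4! · (f^{(3)}(10) − f^{(3)}(4)) = −1/720 · (0.00200000 − 0.0312500) = 4.06250e-05.
Running total after k=2: 13.3127.
Correction k=3: B_{6}/6! · (f^{(5)}(10) − f^{(5)}(4)) = 1/30240 · (0.000240000 − 0.0234375) = -7.67113e-07.
Running total after k=3: 13.3127.
Correction k=4: B_{8}/8! · (f^{(7)}(10) − f^{(7)}(4)) = −1/1209600 · (7.20000e-05 − 0.0439453) = 3.62709e-08.

S_4 ≈ 13.3127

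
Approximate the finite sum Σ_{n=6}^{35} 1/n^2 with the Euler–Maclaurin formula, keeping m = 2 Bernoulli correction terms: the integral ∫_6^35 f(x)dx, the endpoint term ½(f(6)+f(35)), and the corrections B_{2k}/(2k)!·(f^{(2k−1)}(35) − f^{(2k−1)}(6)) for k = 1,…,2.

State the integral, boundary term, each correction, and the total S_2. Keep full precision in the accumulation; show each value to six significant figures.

S_2 ≈ 0.153156

∫_6^35 1/x^2 dx evaluates to 0.138095.
Endpoint term: (f(6) + f(35))/2 = (0.0277778 + 0.000816327)/2 = 0.0142971.
Running total after boundary: 0.152392.
k=1: B_{2}/(2)! × [f^{(1)}(35) − f^{(1)}(6)] = 1/12 × (-4.66472e-05 − (-0.00925926)) = 0.000767718.
Running total after k=1: 0.153160.
k=2: B_{4}/(4)! × [f^{(3)}(35) − f^{(3)}(6)] = −1/720 × (-4.56952e-07 − (-0.00308642)) = -4.28606e-06.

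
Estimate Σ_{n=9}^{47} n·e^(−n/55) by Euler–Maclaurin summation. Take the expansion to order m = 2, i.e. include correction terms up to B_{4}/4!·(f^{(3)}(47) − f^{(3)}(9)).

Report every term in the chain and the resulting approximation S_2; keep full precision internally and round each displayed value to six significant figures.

The integral term ∫_9^47 x·e^(−x/55) dx = 601.735.
Boundary: ½(f(9) + f(47)) = ½(7.64146 + 19.9974) = 13.8194.
So far: 615.555.
Correction k=1: B_{2}/2! · (f^{(1)}(47) − f^{(1)}(9)) = 1/12 · (0.0618875 − 0.710115) = -0.0540190.
After k=1: 615.500.
Correction k=2: B_{4}/4! · (f^{(3)}(47) − f^{(3)}(9)) = −1/720 · (0.000301765 − 0.000796105) = 6.86582e-07.

S_2 ≈ 615.500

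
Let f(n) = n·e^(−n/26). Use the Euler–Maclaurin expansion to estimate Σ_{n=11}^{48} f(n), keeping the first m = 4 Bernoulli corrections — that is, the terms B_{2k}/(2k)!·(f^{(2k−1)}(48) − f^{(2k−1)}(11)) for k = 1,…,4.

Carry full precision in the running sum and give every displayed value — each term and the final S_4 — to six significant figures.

S_4 ≈ 333.795

Integral: ∫_11^48 x·e^(−x/26) dx = 326.447.
Boundary: ½(f(11) + f(48)) = ½(7.20531 + 7.57647) = 7.39089.
So far: 333.838.
k=1: B_{2}/(2)! × [f^{(1)}(48) − f^{(1)}(11)] = 1/12 × (-0.133560 − 0.377901) = -0.0426217.
Partial sum through k=1: 333.795.
k=2: B_{4}/(4)! × [f^{(3)}(48) − f^{(3)}(11)] = −1/720 × (0.000269418 − 0.00249698) = 3.09383e-06.
Partial sum through k=2: 333.795.
k=3: B_{6}/(6)! × [f^{(5)}(48) − f^{(5)}(11)] = 1/30240 × (1.08936e-06 − 6.56055e-06) = -1.80925e-10.
Partial sum through k=3: 333.795.
k=4: B_{8}/(8)! × [f^{(7)}(48) − f^{(7)}(11)] = −1/1209600 × (2.63340e-09 − 1.39458e-08) = 9.35216e-15.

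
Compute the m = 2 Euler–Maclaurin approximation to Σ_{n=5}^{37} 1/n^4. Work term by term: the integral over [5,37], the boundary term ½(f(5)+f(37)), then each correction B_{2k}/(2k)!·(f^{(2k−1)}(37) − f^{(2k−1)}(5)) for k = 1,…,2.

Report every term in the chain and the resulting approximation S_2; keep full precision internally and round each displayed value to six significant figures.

Integral: ∫_5^37 1/x^4 dx = 0.00266009.
½[f(5) + f(37)] = ½[0.00160000 + 5.33572e-07] = 0.000800267.
Integral + boundary = 0.00346035.
Order-1 term: 1/12 · (-5.76835e-08 − (-0.00128000)) = 0.000106662.
After k=1: 0.00356701.
Order-2 term: −1/720 · (-1.26406e-09 − (-0.00153600)) = -2.13333e-06.

S_2 ≈ 0.00356488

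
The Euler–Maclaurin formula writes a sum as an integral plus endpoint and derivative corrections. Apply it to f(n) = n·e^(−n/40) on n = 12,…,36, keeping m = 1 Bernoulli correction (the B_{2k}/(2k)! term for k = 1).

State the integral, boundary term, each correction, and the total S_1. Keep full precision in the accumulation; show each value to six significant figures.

Integral: ∫_12^36 x·e^(−x/40) dx = 304.930.
½[f(12) + f(36)] = ½[8.88982 + 14.6365] = 11.7632.
So far: 316.693.
Order-1 term: 1/12 · (0.0406570 − 0.518573) = -0.0398263.

S_1 ≈ 316.653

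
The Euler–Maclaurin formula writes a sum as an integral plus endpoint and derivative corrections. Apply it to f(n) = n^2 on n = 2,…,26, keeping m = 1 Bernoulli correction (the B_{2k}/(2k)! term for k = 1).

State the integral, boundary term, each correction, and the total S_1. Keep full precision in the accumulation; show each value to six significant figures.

∫_2^26 x^2 dx evaluates to 5856.00.
½[f(2) + f(26)] = ½[4.00000 + 676.000] = 340.000.
Integral + boundary = 6196.00.
Order-1 term: 1/12 · (52.0000 − 4.00000) = 4.00000.

S_1 ≈ 6200.00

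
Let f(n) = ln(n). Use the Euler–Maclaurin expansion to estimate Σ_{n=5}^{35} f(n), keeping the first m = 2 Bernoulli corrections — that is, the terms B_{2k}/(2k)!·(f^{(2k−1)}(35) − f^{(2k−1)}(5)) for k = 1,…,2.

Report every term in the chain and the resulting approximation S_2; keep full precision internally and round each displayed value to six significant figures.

S_2 ≈ 88.9581

Integral: ∫_5^35 ln(x) dx = 86.3900.
½[f(5) + f(35)] = ½[1.60944 + 3.55535] = 2.58239.
Integral + boundary = 88.9724.
Correction k=1: B_{2}/2! · (f^{(1)}(35) − f^{(1)}(5)) = 1/12 · (0.0285714 − 0.200000) = -0.0142857.
After k=1: 88.9581.
Correction k=2: B_{4}/4! · (f^{(3)}(35) − f^{(3)}(5)) = −1/720 · (4.66472e-05 − 0.0160000) = 2.21574e-05.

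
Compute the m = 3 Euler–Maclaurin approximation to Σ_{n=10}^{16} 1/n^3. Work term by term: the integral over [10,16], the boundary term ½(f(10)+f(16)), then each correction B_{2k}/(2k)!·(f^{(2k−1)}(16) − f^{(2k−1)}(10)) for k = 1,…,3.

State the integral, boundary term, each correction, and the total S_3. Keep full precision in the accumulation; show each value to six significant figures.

S_3 ≈ 0.00369005

∫_10^16 1/x^3 dx evaluates to 0.00304688.
Boundary: ½(f(10) + f(16)) = ½(0.00100000 + 0.000244141) = 0.000622070.
So far: 0.00366895.
Order-1 term: 1/12 · (-4.57764e-05 − (-0.000300000)) = 2.11853e-05.
Running total after k=1: 0.00369013.
Order-2 term: −1/720 · (-3.57628e-06 − (-6.00000e-05)) = -7.83663e-08.
Running total after k=2: 0.00369005.
Order-3 term: 1/30240 · (-5.86733e-07 − (-2.52000e-05)) = 8.13931e-10.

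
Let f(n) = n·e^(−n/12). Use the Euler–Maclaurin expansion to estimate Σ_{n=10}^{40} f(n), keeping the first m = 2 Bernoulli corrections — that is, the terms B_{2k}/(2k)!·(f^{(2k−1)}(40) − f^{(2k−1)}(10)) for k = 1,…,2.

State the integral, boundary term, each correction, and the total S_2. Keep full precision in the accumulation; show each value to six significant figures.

S_2 ≈ 95.3469

The integral term ∫_10^40 x·e^(−x/12) dx = 92.4734.
½[f(10) + f(40)] = ½[4.34598 + 1.42696] = 2.88647.
Integral + boundary = 95.3598.
k=1: B_{2}/(2)! × [f^{(1)}(40) − f^{(1)}(10)] = 1/12 × (-0.0832393 − 0.0724330) = -0.0129727.
Running total after k=1: 95.3469.
k=2: B_{4}/(4)! × [f^{(3)}(40) − f^{(3)}(10)] = −1/720 × (-8.25787e-05 − 0.00653909) = 9.19677e-06.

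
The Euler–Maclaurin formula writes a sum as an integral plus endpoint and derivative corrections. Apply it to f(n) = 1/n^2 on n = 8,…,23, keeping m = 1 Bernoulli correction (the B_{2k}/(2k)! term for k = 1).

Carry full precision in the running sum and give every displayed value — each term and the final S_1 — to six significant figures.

Integral: ∫_8^23 1/x^2 dx = 0.0815217.
Boundary: ½(f(8) + f(23)) = ½(0.0156250 + 0.00189036) = 0.00875768.
Running total after boundary: 0.0902794.
Order-1 term: 1/12 · (-0.000164379 − (-0.00390625)) = 0.000311823.

S_1 ≈ 0.0905912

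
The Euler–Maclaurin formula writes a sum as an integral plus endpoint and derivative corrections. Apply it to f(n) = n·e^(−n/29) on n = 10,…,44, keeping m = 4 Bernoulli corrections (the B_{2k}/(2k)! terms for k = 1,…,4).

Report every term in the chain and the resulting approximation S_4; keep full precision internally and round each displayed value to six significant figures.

S_4 ≈ 345.162

∫_10^44 x·e^(−x/29) dx evaluates to 336.843.
Endpoint term: (f(10) + f(44))/2 = (7.08342 + 9.64991)/2 = 8.36667.
So far: 345.210.
Order-1 term: 1/12 · (-0.113439 − 0.464086) = -0.0481271.
Running total after k=1: 345.162.
Order-2 term: −1/720 · (0.000386674 − 0.00223635) = 2.56900e-06.
Running total after k=2: 345.162.
Order-3 term: 1/30240 · (1.07995e-06 − 4.66216e-06) = -1.18459e-10.
Running total after k=3: 345.162.
Order-4 term: −1/1209600 · (2.02154e-09 − 7.92528e-09) = 4.88074e-15.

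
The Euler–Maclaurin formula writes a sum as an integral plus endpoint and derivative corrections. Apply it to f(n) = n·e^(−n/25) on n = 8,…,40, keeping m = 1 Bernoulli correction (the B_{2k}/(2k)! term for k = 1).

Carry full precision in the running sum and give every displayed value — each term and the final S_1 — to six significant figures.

S_1 ≈ 277.882

The integral term ∫_8^40 x·e^(−x/25) dx = 270.991.
Endpoint term: (f(8) + f(40))/2 = (5.80919 + 8.07586)/2 = 6.94253.
Integral + boundary = 277.934.
Correction k=1: B_{2}/2! · (f^{(1)}(40) − f^{(1)}(8)) = 1/12 · (-0.121138 − 0.493781) = -0.0512433.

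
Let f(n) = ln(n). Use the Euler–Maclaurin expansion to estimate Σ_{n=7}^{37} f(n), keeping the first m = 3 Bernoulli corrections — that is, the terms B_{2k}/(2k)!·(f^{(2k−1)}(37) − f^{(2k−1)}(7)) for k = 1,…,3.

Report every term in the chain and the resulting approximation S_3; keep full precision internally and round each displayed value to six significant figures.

Integral: ∫_7^37 ln(x) dx = 89.9826.
Endpoint term: (f(7) + f(37))/2 = (1.94591 + 3.61092)/2 = 2.77841.
Running total after boundary: 92.7610.
Correction k=1: B_{2}/2! · (f^{(1)}(37) − f^{(1)}(7)) = 1/12 · (0.0270270 − 0.142857) = -0.00965251.
Partial sum through k=1: 92.7514.
Correction k=2: B_{4}/4! · (f^{(3)}(37) − f^{(3)}(7)) = −1/720 · (3.94843e-05 − 0.00583090) = 8.04364e-06.
Partial sum through k=2: 92.7514.
Correction k=3: B_{6}/6! · (f^{(5)}(37) − f^{(5)}(7)) = 1/30240 · (3.46101e-07 − 0.00142798) = -4.72100e-08.

S_3 ≈ 92.7514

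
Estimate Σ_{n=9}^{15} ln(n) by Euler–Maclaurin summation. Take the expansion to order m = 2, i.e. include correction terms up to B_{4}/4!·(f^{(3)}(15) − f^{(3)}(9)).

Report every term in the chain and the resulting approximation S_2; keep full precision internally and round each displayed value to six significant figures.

The integral term ∫_9^15 ln(x) dx = 14.8457.
Boundary: ½(f(9) + f(15)) = ½(2.19722 + 2.70805) = 2.45264.
Running total after boundary: 17.2984.
Order-1 term: 1/12 · (0.0666667 − 0.111111) = -0.00370370.
After k=1: 17.2947.
Order-2 term: −1/720 · (0.000592593 − 0.00274348) = 2.98735e-06.

S_2 ≈ 17.2947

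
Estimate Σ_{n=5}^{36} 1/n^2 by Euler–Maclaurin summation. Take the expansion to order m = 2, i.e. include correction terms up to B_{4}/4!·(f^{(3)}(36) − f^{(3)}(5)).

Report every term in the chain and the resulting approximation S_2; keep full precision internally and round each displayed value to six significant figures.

S_2 ≈ 0.193927

∫_5^36 1/x^2 dx evaluates to 0.172222.
½[f(5) + f(36)] = ½[0.0400000 + 0.000771605] = 0.0203858.
Integral + boundary = 0.192608.
Correction k=1: B_{2}/2! · (f^{(1)}(36) − f^{(1)}(5)) = 1/12 · (-4.28669e-05 − (-0.0160000)) = 0.00132976.
After k=1: 0.193938.
Correction k=2: B_{4}/4! · (f^{(3)}(36) − f^{(3)}(5)) = −1/720 · (-3.96916e-07 − (-0.00768000)) = -1.06661e-05.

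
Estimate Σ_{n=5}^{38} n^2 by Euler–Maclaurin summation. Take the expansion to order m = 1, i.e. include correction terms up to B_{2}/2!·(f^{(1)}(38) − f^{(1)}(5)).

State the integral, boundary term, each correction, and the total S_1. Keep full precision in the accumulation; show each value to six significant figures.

Integral: ∫_5^38 x^2 dx = 18249.0.
Endpoint term: (f(5) + f(38))/2 = (25.0000 + 1444.00)/2 = 734.500.
Integral + boundary = 18983.5.
Order-1 term: 1/12 · (76.0000 − 10.0000) = 5.50000.

S_1 ≈ 18989.0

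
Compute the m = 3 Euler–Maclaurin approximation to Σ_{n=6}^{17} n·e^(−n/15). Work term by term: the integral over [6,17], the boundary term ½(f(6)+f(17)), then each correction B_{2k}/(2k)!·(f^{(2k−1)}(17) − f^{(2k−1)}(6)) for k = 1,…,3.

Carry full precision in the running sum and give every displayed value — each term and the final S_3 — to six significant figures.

∫_6^17 x·e^(−x/15) dx evaluates to 56.6108.
Boundary: ½(f(6) + f(17)) = ½(4.02192 + 5.47329) = 4.74761.
Running total after boundary: 61.3584.
k=1: B_{2}/(2)! × [f^{(1)}(17) − f^{(1)}(6)] = 1/12 × (-0.0429278 − 0.402192) = -0.0370933.
Partial sum through k=1: 61.3214.
k=2: B_{4}/(4)! × [f^{(3)}(17) − f^{(3)}(6)] = −1/720 × (0.00267106 − 0.00774592) = 7.04842e-06.
Partial sum through k=2: 61.3214.
k=3: B_{6}/(6)! × [f^{(5)}(17) − f^{(5)}(6)] = 1/30240 × (2.45907e-05 − 6.09081e-05) = -1.20097e-09.

S_3 ≈ 61.3214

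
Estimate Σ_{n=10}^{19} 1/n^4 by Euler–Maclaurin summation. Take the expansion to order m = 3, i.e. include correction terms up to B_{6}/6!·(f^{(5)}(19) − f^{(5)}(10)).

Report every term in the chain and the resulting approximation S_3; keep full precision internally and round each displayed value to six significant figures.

∫_10^19 1/x^4 dx evaluates to 0.000284735.
½[f(10) + f(19)] = ½[0.000100000 + 7.67336e-06] = 5.38367e-05.
Running total after boundary: 0.000338572.
Order-1 term: 1/12 · (-1.61544e-06 − (-4.00000e-05)) = 3.19871e-06.
Partial sum through k=1: 0.000341771.
Order-2 term: −1/720 · (-1.34247e-07 − (-1.20000e-05)) = -1.64802e-08.
Partial sum through k=2: 0.000341754.
Order-3 term: 1/30240 · (-2.08251e-08 − (-6.72000e-06)) = 2.21534e-10.

S_3 ≈ 0.000341755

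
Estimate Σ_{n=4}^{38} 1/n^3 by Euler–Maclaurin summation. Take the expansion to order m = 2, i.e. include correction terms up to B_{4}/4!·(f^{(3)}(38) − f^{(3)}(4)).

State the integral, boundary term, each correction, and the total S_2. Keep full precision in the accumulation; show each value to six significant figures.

S_2 ≈ 0.0396814

∫_4^38 1/x^3 dx evaluates to 0.0309037.
Endpoint term: (f(4) + f(38))/2 = (0.0156250 + 1.82242e-05)/2 = 0.00782161.
Integral + boundary = 0.0387254.
Order-1 term: 1/12 · (-1.43876e-06 − (-0.0117188)) = 0.000976443.
Running total after k=1: 0.0397018.
Order-2 term: −1/720 · (-1.99274e-08 − (-0.0146484)) = -2.03450e-05.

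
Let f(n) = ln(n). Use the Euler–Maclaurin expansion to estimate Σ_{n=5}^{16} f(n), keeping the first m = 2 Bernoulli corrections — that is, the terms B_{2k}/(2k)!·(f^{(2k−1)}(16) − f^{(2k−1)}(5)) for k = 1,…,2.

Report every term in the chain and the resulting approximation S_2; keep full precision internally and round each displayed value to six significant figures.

S_2 ≈ 27.4938

∫_5^16 ln(x) dx evaluates to 25.3142.
Endpoint term: (f(5) + f(16))/2 = (1.60944 + 2.77259)/2 = 2.19101.
Integral + boundary = 27.5052.
Order-1 term: 1/12 · (0.0625000 − 0.200000) = -0.0114583.
Running total after k=1: 27.4938.
Order-2 term: −1/720 · (0.000488281 − 0.0160000) = 2.15441e-05.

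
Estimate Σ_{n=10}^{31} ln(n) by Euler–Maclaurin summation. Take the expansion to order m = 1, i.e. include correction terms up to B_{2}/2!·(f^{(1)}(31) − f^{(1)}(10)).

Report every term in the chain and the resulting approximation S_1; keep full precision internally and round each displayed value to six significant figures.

Integral: ∫_10^31 ln(x) dx = 62.4278.
Boundary: ½(f(10) + f(31)) = ½(2.30259 + 3.43399) = 2.86829.
So far: 65.2960.
Order-1 term: 1/12 · (0.0322581 − 0.100000) = -0.00564516.

S_1 ≈ 65.2904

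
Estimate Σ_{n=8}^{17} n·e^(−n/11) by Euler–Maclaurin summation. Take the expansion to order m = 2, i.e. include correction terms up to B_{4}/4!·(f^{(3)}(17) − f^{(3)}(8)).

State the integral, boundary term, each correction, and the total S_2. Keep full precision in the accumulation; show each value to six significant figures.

The integral term ∫_8^17 x·e^(−x/11) dx = 35.3238.
Endpoint term: (f(8) + f(17))/2 = (3.86580 + 3.62465)/2 = 3.74523.
Integral + boundary = 39.0691.
Order-1 term: 1/12 · (-0.116299 − 0.131789) = -0.0206740.
Running total after k=1: 39.0484.
Order-2 term: −1/720 · (0.00256306 − 0.00907635) = 9.04624e-06.

S_2 ≈ 39.0484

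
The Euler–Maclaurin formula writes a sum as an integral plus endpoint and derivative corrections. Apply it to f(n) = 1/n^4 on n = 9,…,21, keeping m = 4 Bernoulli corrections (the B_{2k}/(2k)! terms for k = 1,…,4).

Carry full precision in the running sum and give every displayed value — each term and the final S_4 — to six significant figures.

∫_9^21 1/x^4 dx evaluates to 0.000421254.
Endpoint term: (f(9) + f(21))/2 = (0.000152416 + 5.14189e-06)/2 = 7.87788e-05.
Integral + boundary = 0.000500033.
Correction k=1: B_{2}/2! · (f^{(1)}(21) − f^{(1)}(9)) = 1/12 · (-9.79408e-07 − (-6.77404e-05)) = 5.56341e-06.
Partial sum through k=1: 0.000505596.
Correction k=2: B_{4}/4! · (f^{(3)}(21) − f^{(3)}(9)) = −1/720 · (-6.66264e-08 − (-2.50890e-05)) = -3.47533e-08.
Partial sum through k=2: 0.000505562.
Correction k=3: B_{6}/6! · (f^{(5)}(21) − f^{(5)}(9)) = 1/30240 · (-8.46049e-09 − (-1.73455e-05)) = 5.73315e-10.
Partial sum through k=3: 0.000505562.
Correction k=4: B_{8}/8! · (f^{(7)}(21) − f^{(7)}(9)) = −1/1209600 · (-1.72663e-09 − (-1.92728e-05)) = -1.59318e-11.

S_4 ≈ 0.000505562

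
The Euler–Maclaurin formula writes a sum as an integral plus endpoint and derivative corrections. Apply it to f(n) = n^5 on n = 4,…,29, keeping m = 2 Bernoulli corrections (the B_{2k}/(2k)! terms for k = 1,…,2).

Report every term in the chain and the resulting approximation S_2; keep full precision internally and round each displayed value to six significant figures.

S_2 ≈ 1.09687e+08

Integral: ∫_4^29 x^5 dx = 9.91365e+07.
Boundary: ½(f(4) + f(29)) = ½(1024.00 + 2.05111e+07) = 1.02561e+07.
So far: 1.09393e+08.
k=1: B_{2}/(2)! × [f^{(1)}(29) − f^{(1)}(4)] = 1/12 × (3.53640e+06 − 1280.00) = 294594.
Partial sum through k=1: 1.09687e+08.
k=2: B_{4}/(4)! × [f^{(3)}(29) − f^{(3)}(4)] = −1/720 × (50460.0 − 960.000) = -68.7500.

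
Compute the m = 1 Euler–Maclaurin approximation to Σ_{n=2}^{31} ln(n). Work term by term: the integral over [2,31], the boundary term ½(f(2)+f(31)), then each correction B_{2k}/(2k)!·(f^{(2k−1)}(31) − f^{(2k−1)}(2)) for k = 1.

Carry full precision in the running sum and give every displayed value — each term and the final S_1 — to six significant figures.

S_1 ≈ 78.0919

Integral: ∫_2^31 ln(x) dx = 76.0673.
Endpoint term: (f(2) + f(31))/2 = (0.693147 + 3.43399)/2 = 2.06357.
Integral + boundary = 78.1309.
Correction k=1: B_{2}/2! · (f^{(1)}(31) − f^{(1)}(2)) = 1/12 · (0.0322581 − 0.500000) = -0.0389785.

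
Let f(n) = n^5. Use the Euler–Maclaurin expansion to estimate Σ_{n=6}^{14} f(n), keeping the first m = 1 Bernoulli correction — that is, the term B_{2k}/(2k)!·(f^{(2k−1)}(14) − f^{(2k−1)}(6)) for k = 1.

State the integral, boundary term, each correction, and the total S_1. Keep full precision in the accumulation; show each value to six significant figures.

S_1 ≈ 1.53541e+06

Integral: ∫_6^14 x^5 dx = 1.24715e+06.
Endpoint term: (f(6) + f(14))/2 = (7776.00 + 537824)/2 = 272800.
Running total after boundary: 1.51995e+06.
k=1: B_{2}/(2)! × [f^{(1)}(14) − f^{(1)}(6)] = 1/12 × (192080 − 6480.00) = 15466.7.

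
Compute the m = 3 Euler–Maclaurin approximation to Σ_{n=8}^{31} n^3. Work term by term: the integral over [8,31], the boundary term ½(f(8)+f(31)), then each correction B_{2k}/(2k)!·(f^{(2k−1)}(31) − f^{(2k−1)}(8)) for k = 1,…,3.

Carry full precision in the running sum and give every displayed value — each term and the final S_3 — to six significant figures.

∫_8^31 x^3 dx evaluates to 229856.
Boundary: ½(f(8) + f(31)) = ½(512.000 + 29791.0) = 15151.5.
So far: 245008.
k=1: B_{2}/(2)! × [f^{(1)}(31) − f^{(1)}(8)] = 1/12 × (2883.00 − 192.000) = 224.250.
Partial sum through k=1: 245232.
k=2: B_{4}/(4)! × [f^{(3)}(31) − f^{(3)}(8)] = −1/720 × (6.00000 − 6.00000) = 0.00000.
Partial sum through k=2: 245232.
k=3: B_{6}/(6)! × [f^{(5)}(31) − f^{(5)}(8)] = 1/30240 × (0.00000 − 0.00000) = 0.00000.

S_3 ≈ 245232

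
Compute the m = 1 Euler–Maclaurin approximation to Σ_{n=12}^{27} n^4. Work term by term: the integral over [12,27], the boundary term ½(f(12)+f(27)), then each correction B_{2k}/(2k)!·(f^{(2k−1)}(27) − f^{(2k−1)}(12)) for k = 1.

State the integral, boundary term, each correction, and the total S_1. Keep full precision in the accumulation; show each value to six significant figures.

S_1 ≈ 3.10209e+06

Integral: ∫_12^27 x^4 dx = 2.82002e+06.
Boundary: ½(f(12) + f(27)) = ½(20736.0 + 531441) = 276088.
Integral + boundary = 3.09610e+06.
k=1: B_{2}/(2)! × [f^{(1)}(27) − f^{(1)}(12)] = 1/12 × (78732.0 − 6912.00) = 5985.00.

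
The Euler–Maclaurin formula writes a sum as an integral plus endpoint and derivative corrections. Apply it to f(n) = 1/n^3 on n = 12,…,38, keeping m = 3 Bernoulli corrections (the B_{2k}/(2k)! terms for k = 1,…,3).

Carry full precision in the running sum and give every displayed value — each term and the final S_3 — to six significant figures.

S_3 ≈ 0.00343633

Integral: ∫_12^38 1/x^3 dx = 0.00312596.
Endpoint term: (f(12) + f(38))/2 = (0.000578704 + 1.82242e-05)/2 = 0.000298464.
Running total after boundary: 0.00342443.
k=1: B_{2}/(2)! × [f^{(1)}(38) − f^{(1)}(12)] = 1/12 × (-1.43876e-06 − (-0.000144676)) = 1.19364e-05.
Partial sum through k=1: 0.00343636.
k=2: B_{4}/(4)! × [f^{(3)}(38) − f^{(3)}(12)] = −1/720 × (-1.99274e-08 − (-2.00939e-05)) = -2.78805e-08.
Partial sum through k=2: 0.00343633.
k=3: B_{6}/(6)! × [f^{(5)}(38) − f^{(5)}(12)] = 1/30240 × (-5.79605e-10 − (-5.86071e-06)) = 1.93788e-10.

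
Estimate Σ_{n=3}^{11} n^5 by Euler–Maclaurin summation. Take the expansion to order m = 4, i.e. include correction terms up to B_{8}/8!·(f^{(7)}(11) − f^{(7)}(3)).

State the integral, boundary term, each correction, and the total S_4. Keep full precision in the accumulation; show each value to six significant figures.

The integral term ∫_3^11 x^5 dx = 295139.
½[f(3) + f(11)] = ½[243.000 + 161051] = 80647.0.
Running total after boundary: 375786.
Order-1 term: 1/12 · (73205.0 − 405.000) = 6066.67.
Partial sum through k=1: 381852.
Order-2 term: −1/720 · (7260.00 − 540.000) = -9.33333.
Partial sum through k=2: 381843.
Order-3 term: 1/30240 · (120.000 − 120.000) = 0.00000.
Partial sum through k=3: 381843.
Order-4 term: −1/1209600 · (0.00000 − 0.00000) = 0.00000.

S_4 ≈ 381843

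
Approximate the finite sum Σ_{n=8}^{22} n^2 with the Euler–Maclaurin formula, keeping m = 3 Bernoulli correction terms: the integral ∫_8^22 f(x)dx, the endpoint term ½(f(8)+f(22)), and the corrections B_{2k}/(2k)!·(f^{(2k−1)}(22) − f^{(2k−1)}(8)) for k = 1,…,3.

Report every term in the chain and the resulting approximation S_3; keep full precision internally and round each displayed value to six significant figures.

S_3 ≈ 3655.00

∫_8^22 x^2 dx evaluates to 3378.67.
Boundary: ½(f(8) + f(22)) = ½(64.0000 + 484.000) = 274.000.
Integral + boundary = 3652.67.
k=1: B_{2}/(2)! × [f^{(1)}(22) − f^{(1)}(8)] = 1/12 × (44.0000 − 16.0000) = 2.33333.
Running total after k=1: 3655.00.
k=2: B_{4}/(4)! × [f^{(3)}(22) − f^{(3)}(8)] = −1/720 × (0.00000 − 0.00000) = 0.00000.
Running total after k=2: 3655.00.
k=3: B_{6}/(6)! × [f^{(5)}(22) − f^{(5)}(8)] = 1/30240 × (0.00000 − 0.00000) = 0.00000.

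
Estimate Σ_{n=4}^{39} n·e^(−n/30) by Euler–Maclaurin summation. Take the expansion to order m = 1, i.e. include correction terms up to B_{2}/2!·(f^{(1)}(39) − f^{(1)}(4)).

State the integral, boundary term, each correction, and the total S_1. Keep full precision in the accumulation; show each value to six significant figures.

S_1 ≈ 335.531

The integral term ∫_4^39 x·e^(−x/30) dx = 328.536.
Boundary: ½(f(4) + f(39)) = ½(3.50069 + 10.6287) = 7.06472.
Integral + boundary = 335.601.
Correction k=1: B_{2}/2! · (f^{(1)}(39) − f^{(1)}(4)) = 1/12 · (-0.0817595 − 0.758484) = -0.0700203.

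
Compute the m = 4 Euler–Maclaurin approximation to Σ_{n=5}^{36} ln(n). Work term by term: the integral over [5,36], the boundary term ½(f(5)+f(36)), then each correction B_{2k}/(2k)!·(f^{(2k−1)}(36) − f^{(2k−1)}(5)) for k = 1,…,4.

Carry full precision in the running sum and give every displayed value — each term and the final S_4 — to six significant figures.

S_4 ≈ 92.5416

Integral: ∫_5^36 ln(x) dx = 89.9595.
Boundary: ½(f(5) + f(36)) = ½(1.60944 + 3.58352) = 2.59648.
Running total after boundary: 92.5560.
Order-1 term: 1/12 · (0.0277778 − 0.200000) = -0.0143519.
Running total after k=1: 92.5416.
Order-2 term: −1/720 · (4.28669e-05 − 0.0160000) = 2.21627e-05.
Running total after k=2: 92.5416.
Order-3 term: 1/30240 · (3.96916e-07 − 0.00768000) = -2.53955e-07.
Running total after k=3: 92.5416.
Order-4 term: −1/1209600 · (9.18787e-09 − 0.00921600) = 7.61904e-09.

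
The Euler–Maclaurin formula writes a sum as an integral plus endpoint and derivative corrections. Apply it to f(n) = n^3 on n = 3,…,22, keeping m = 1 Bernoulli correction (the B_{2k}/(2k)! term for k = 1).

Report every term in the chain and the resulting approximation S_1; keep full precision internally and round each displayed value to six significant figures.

∫_3^22 x^3 dx evaluates to 58543.8.
Boundary: ½(f(3) + f(22)) = ½(27.0000 + 10648.0) = 5337.50.
So far: 63881.2.
Order-1 term: 1/12 · (1452.00 − 27.0000) = 118.750.

S_1 ≈ 64000.0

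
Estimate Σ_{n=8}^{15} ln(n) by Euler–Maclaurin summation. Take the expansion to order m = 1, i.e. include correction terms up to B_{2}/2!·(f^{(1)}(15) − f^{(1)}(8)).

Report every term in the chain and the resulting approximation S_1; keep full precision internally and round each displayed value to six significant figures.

The integral term ∫_8^15 ln(x) dx = 16.9852.
Boundary: ½(f(8) + f(15)) = ½(2.07944 + 2.70805) = 2.39375.
So far: 19.3790.
Order-1 term: 1/12 · (0.0666667 − 0.125000) = -0.00486111.

S_1 ≈ 19.3741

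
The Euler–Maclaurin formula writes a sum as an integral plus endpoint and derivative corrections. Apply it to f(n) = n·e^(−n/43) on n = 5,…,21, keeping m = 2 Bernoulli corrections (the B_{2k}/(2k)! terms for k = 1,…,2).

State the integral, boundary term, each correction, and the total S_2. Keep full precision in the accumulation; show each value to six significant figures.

The integral term ∫_5^21 x·e^(−x/43) dx = 148.733.
Endpoint term: (f(5) + f(21))/2 = (4.45113 + 12.8861)/2 = 8.66862.
Integral + boundary = 157.402.
Correction k=1: B_{2}/2! · (f^{(1)}(21) − f^{(1)}(5)) = 1/12 · (0.313947 − 0.786712) = -0.0393970.
Running total after k=1: 157.363.
Correction k=2: B_{4}/4! · (f^{(3)}(21) − f^{(3)}(5)) = −1/720 · (0.000833530 − 0.00138841) = 7.70664e-07.

S_2 ≈ 157.363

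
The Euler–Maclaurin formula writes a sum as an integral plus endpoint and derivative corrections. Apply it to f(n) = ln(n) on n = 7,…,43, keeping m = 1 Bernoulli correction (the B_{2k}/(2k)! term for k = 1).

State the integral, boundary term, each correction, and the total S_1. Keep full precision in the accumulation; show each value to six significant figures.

Integral: ∫_7^43 ln(x) dx = 112.110.
Endpoint term: (f(7) + f(43))/2 = (1.94591 + 3.76120)/2 = 2.85356.
Running total after boundary: 114.964.
Correction k=1: B_{2}/2! · (f^{(1)}(43) − f^{(1)}(7)) = 1/12 · (0.0232558 − 0.142857) = -0.00996678.

S_1 ≈ 114.954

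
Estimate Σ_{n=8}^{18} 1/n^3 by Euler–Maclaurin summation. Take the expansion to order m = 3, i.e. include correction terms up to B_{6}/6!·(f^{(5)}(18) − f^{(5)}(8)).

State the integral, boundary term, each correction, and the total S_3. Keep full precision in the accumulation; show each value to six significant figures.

S_3 ≈ 0.00738993

The integral term ∫_8^18 1/x^3 dx = 0.00626929.
Endpoint term: (f(8) + f(18))/2 = (0.00195312 + 0.000171468)/2 = 0.00106230.
Integral + boundary = 0.00733159.
Correction k=1: B_{2}/2! · (f^{(1)}(18) − f^{(1)}(8)) = 1/12 · (-2.85780e-05 − (-0.000732422)) = 5.86537e-05.
After k=1: 0.00739024.
Correction k=2: B_{4}/4! · (f^{(3)}(18) − f^{(3)}(8)) = −1/720 · (-1.76407e-06 − (-0.000228882)) = -3.15441e-07.
After k=2: 0.00738992.
Correction k=3: B_{6}/6! · (f^{(5)}(18) − f^{(5)}(8)) = 1/30240 · (-2.28676e-07 − (-0.000150204)) = 4.95949e-09.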